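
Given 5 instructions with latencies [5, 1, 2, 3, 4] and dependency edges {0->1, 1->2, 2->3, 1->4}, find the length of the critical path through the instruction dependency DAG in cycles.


Compute longest path through dependency graph: dist(Ik) = max over predecessors of dist + latency(Ik).
dist(I0) = latency 5 = 5
dist(I1) = dist(I0) + 1 = 5 + 1 = 6
dist(I2) = dist(I1) + 2 = 6 + 2 = 8
dist(I3) = dist(I2) + 3 = 8 + 3 = 11
dist(I4) = dist(I1) + 4 = 6 + 4 = 10
Critical path = max dist = 11

11


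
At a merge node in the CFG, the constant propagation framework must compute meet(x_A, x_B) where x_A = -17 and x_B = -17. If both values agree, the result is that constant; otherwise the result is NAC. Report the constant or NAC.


Meet operation: if both paths give the same constant, result is that constant; if they differ, result is NAC (not-a-constant).
Path A: -17, Path B: -17 -> equal
Result: constant -> -17

-17


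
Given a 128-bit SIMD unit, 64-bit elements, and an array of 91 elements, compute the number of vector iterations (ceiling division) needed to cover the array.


Width = 128 / 64 = 2 elements per vector op
Iterations = ceil(91 / 2) = 46

46


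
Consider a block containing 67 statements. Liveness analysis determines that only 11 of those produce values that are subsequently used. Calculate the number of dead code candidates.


Dead code = total statements - live definitions
= 67 - 11 = 56

56


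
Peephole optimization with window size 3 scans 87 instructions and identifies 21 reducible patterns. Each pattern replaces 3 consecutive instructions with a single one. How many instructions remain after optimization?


Each match removes 2 instructions.
Total removed = 21 * 2 = 42
Remaining = 87 - 42 = 45

45


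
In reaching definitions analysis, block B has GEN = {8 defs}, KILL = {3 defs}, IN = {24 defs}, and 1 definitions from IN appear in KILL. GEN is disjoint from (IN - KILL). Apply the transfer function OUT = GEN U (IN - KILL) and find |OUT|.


IN - KILL: 24 - 1 = 23 surviving definitions
OUT = GEN + surviving = 8 + 23 = 31

31


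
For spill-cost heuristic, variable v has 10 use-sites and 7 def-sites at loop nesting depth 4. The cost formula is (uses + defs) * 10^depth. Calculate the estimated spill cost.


uses + defs = 10 + 7 = 17
10^4 = 10000
Spill cost = 17 * 10000 = 170000

170000


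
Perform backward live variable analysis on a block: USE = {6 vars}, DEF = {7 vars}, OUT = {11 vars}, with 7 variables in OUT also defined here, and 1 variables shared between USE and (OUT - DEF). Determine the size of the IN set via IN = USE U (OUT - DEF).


OUT - DEF: 11 - 7 = 4
|IN| = |USE| + |OUT - DEF| - |USE ∩ (OUT - DEF)| = 6 + 4 - 1 = 9

9


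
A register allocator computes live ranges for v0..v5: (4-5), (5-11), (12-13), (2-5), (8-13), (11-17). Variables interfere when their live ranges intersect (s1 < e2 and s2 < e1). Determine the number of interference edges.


Check all pairs for overlapping intervals.
Two intervals (s1,e1) and (s2,e2) overlap if s1 < e2 and s2 < e1.
v0 (4-5) vs v1..v5: overlaps v3 -> 1
v1 (5-11) vs v2..v5: overlaps v4 -> 1
v2 (12-13) vs v3..v5: overlaps v4, v5 -> 2
v3 (2-5) vs v4..v5: overlaps none -> 0
v4 (8-13) vs v5: overlaps v5 -> 1
Total overlapping pairs = 1 + 1 + 2 + 0 + 1 = 5

5


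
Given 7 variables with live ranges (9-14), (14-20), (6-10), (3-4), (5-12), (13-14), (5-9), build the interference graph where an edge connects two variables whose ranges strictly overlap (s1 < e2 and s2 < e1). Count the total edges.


Check all pairs for overlapping intervals.
Two intervals (s1,e1) and (s2,e2) overlap if s1 < e2 and s2 < e1.
v0 (9-14) vs v1..v6: overlaps v2, v4, v5 -> 3
v1 (14-20) vs v2..v6: overlaps none -> 0
v2 (6-10) vs v3..v6: overlaps v4, v6 -> 2
v3 (3-4) vs v4..v6: overlaps none -> 0
v4 (5-12) vs v5..v6: overlaps v6 -> 1
v5 (13-14) vs v6: overlaps none -> 0
Total overlapping pairs = 3 + 0 + 2 + 0 + 1 + 0 = 6

6


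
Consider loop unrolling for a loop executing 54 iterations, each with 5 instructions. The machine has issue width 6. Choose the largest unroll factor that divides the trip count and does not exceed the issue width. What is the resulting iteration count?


Largest divisor of 54 <= 6 is 6
New iterations = 54 / 6 = 9

9


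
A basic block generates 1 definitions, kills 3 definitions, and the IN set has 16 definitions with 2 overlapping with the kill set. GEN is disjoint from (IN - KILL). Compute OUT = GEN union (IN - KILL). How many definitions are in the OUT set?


IN - KILL: 16 - 2 = 14 surviving definitions
OUT = GEN + surviving = 1 + 14 = 15

15


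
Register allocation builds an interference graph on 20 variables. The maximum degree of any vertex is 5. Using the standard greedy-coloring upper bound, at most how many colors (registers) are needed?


Greedy coloring never needs more than (max_degree + 1) colors: when coloring a vertex, at most max_degree neighbors are already colored.
Upper bound = 5 + 1 = 6

6


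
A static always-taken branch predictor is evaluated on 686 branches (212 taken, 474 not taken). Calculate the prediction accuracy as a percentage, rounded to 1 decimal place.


Predictor: always-taken
Correct predictions = 212
Accuracy = 212 / 686 * 100 = 30.9%

30.9


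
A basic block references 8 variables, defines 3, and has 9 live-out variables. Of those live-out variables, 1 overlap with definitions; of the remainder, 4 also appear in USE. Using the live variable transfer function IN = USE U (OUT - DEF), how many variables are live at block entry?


OUT - DEF: 9 - 1 = 8
|IN| = |USE| + |OUT - DEF| - |USE ∩ (OUT - DEF)| = 8 + 8 - 4 = 12

12


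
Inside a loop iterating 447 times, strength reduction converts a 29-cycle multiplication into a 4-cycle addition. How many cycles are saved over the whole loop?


Per-iteration saving = 29 - 4 = 25
Total saved = 447 * 25 = 11175

11175


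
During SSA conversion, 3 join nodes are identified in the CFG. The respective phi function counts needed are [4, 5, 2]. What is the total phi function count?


Total phi functions = sum of phi functions at each join node
= 4 + 5 + 2 = 11

11


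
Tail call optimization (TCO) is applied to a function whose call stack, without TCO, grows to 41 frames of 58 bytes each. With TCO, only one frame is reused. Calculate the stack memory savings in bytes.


Without TCO: 41 * 58 = 2378 bytes
With TCO: reuse 1 frame = 58 bytes
Savings = 2378 - 58 = 2320

2320


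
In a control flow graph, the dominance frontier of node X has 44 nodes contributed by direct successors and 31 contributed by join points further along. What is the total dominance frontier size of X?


DF(X) = direct successor contributions + join point contributions
= 44 + 31 = 75

75


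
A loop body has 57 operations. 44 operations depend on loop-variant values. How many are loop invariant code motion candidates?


Invariant candidates = total - loop-dependent
= 57 - 44 = 13

13


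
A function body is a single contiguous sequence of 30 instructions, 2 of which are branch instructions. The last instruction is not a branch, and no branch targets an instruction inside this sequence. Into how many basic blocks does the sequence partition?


With no in-sequence branch targets, the leaders are the first instruction plus the instruction after each branch.
Number of basic blocks = branches + 1
= 2 + 1 = 3

3


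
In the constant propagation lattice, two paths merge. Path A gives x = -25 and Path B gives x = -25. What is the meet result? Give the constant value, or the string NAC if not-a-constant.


Meet operation: if both paths give the same constant, result is that constant; if they differ, result is NAC (not-a-constant).
Path A: -25, Path B: -25 -> equal
Result: constant -> -25

-25


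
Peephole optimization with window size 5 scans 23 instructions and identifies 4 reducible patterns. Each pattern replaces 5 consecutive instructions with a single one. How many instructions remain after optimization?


Each match removes 4 instructions.
Total removed = 4 * 4 = 16
Remaining = 23 - 16 = 7

7


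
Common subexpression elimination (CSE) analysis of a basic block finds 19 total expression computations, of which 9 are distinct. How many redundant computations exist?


CSE count = total expressions - unique expressions
= 19 - 9 = 10

10


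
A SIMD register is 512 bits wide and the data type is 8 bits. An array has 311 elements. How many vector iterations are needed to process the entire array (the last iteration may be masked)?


Width = 512 / 8 = 64 elements per vector op
Iterations = ceil(311 / 64) = 5

5


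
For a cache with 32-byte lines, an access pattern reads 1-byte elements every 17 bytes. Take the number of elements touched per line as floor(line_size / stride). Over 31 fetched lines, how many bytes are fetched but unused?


Elements per line = floor(32 / 17) = 1
Bytes used per line = 1 * 1 = 1
Wasted per line = 32 - 1 = 31
Total wasted = 31 * 31 = 961

961


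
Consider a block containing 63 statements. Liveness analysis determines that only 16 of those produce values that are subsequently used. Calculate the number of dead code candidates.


Dead code = total statements - live definitions
= 63 - 16 = 47

47


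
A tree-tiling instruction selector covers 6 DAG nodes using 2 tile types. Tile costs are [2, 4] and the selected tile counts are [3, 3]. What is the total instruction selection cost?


Total cost = sum(count_i * cost_i)
= 3*2 + 3*4
= 18

18


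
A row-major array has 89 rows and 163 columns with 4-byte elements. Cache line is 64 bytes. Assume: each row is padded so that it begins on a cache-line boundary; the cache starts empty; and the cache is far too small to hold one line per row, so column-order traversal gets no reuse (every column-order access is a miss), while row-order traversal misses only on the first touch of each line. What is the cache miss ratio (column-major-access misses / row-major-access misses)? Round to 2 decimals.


Each row occupies 163 * 4 = 652 bytes and starts on a line boundary, so it spans ceil(652 / 64) = 11 cache lines.
Row-major traversal misses (one per line touched): 89 * ceil(163 * 4 / 64) = 979
Column-major traversal misses (no reuse, every access misses): 89 * 163 = 14507
Ratio = 14507 / 979 = 14.82

14.82


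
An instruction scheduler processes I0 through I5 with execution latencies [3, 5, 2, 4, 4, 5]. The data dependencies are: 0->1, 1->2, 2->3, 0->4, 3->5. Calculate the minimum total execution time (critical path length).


Compute longest path through dependency graph: dist(Ik) = max over predecessors of dist + latency(Ik).
dist(I0) = latency 3 = 3
dist(I1) = dist(I0) + 5 = 3 + 5 = 8
dist(I2) = dist(I1) + 2 = 8 + 2 = 10
dist(I3) = dist(I2) + 4 = 10 + 4 = 14
dist(I4) = dist(I0) + 4 = 3 + 4 = 7
dist(I5) = dist(I3) + 5 = 14 + 5 = 19
Critical path = max dist = 19

19


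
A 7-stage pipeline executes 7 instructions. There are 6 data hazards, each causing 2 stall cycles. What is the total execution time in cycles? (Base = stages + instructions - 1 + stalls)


Base cycles = 7 + 7 - 1 = 13
Total stalls = 6 * 2 = 12
Total = 13 + 12 = 25

25


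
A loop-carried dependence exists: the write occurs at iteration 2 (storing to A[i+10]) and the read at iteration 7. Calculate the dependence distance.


Distance = read iteration - write iteration
= 7 - 2 = 5

5


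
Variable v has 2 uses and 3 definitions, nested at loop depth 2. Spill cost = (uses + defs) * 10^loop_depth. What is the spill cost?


uses + defs = 2 + 3 = 5
10^2 = 100
Spill cost = 5 * 100 = 500

500


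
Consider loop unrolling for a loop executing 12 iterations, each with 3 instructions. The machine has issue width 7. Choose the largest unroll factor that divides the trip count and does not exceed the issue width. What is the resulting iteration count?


Largest divisor of 12 <= 7 is 6
New iterations = 12 / 6 = 2

2


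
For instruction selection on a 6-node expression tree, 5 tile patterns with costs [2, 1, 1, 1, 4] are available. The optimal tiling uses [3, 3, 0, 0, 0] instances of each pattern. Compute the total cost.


Total cost = sum(count_i * cost_i)
= 3*2 + 3*1 + 0*1 + 0*1 + 0*4
= 9

9


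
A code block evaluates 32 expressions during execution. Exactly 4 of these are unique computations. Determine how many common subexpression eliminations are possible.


CSE count = total expressions - unique expressions
= 32 - 4 = 28

28


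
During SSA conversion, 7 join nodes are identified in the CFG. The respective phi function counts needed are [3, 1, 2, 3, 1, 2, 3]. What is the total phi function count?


Total phi functions = sum of phi functions at each join node
= 3 + 1 + 2 + 3 + 1 + 2 + 3 = 15

15


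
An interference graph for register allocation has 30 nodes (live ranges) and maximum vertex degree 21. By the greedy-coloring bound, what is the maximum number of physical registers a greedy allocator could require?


Greedy coloring never needs more than (max_degree + 1) colors: when coloring a vertex, at most max_degree neighbors are already colored.
Upper bound = 21 + 1 = 22

22


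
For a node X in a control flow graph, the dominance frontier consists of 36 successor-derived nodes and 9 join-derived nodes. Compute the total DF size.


DF(X) = direct successor contributions + join point contributions
= 36 + 9 = 45

45


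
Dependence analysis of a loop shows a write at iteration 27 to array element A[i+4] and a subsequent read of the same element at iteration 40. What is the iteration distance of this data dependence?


Distance = read iteration - write iteration
= 40 - 27 = 13

13


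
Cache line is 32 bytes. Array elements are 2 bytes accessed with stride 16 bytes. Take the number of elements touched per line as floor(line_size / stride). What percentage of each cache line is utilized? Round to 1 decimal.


Elements per cache line = floor(32 / 16) = 2
Bytes used = 2 * 2 = 4
Utilization = 4 / 32 * 100 = 12.5%

12.5


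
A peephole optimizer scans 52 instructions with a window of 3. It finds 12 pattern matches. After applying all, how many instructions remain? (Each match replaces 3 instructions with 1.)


Each match removes 2 instructions.
Total removed = 12 * 2 = 24
Remaining = 52 - 24 = 28

28


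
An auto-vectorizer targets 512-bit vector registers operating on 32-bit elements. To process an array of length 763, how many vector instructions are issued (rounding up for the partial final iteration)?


Width = 512 / 32 = 16 elements per vector op
Iterations = ceil(763 / 16) = 48

48


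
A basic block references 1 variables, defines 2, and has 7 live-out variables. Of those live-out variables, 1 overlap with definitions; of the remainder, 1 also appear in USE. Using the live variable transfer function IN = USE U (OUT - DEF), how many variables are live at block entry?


OUT - DEF: 7 - 1 = 6
|IN| = |USE| + |OUT - DEF| - |USE ∩ (OUT - DEF)| = 1 + 6 - 1 = 6

6


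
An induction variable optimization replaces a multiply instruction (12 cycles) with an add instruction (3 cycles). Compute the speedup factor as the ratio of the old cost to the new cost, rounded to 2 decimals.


Ratio = mult_cost / add_cost = 12 / 3 = 4.0

4.0


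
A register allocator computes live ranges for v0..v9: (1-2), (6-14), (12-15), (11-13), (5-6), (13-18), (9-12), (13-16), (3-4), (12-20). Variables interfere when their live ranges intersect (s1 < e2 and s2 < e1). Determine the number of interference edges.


Check all pairs for overlapping intervals.
Two intervals (s1,e1) and (s2,e2) overlap if s1 < e2 and s2 < e1.
v0 (1-2) vs v1..v9: overlaps none -> 0
v1 (6-14) vs v2..v9: overlaps v2, v3, v5, v6, v7, v9 -> 6
v2 (12-15) vs v3..v9: overlaps v3, v5, v7, v9 -> 4
v3 (11-13) vs v4..v9: overlaps v6, v9 -> 2
v4 (5-6) vs v5..v9: overlaps none -> 0
v5 (13-18) vs v6..v9: overlaps v7, v9 -> 2
v6 (9-12) vs v7..v9: overlaps none -> 0
v7 (13-16) vs v8..v9: overlaps v9 -> 1
v8 (3-4) vs v9: overlaps none -> 0
Total overlapping pairs = 0 + 6 + 4 + 2 + 0 + 2 + 0 + 1 + 0 = 15

15


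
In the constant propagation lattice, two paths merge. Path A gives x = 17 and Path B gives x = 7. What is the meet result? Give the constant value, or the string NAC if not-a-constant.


Meet operation: if both paths give the same constant, result is that constant; if they differ, result is NAC (not-a-constant).
Path A: 17, Path B: 7 -> differ
Result: not-a-constant -> NAC

NAC


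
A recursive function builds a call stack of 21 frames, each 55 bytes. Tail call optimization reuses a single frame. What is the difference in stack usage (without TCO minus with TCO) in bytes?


Without TCO: 21 * 55 = 1155 bytes
With TCO: reuse 1 frame = 55 bytes
Savings = 1155 - 55 = 1100

1100


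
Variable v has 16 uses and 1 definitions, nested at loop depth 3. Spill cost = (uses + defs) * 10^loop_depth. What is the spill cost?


uses + defs = 16 + 1 = 17
10^3 = 1000
Spill cost = 17 * 1000 = 17000

17000


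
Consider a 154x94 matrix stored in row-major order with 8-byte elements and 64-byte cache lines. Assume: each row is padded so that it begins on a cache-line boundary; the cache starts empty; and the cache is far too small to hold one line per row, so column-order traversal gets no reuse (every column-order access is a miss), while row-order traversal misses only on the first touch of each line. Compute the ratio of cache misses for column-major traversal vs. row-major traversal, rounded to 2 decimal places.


Each row occupies 94 * 8 = 752 bytes and starts on a line boundary, so it spans ceil(752 / 64) = 12 cache lines.
Row-major traversal misses (one per line touched): 154 * ceil(94 * 8 / 64) = 1848
Column-major traversal misses (no reuse, every access misses): 154 * 94 = 14476
Ratio = 14476 / 1848 = 7.83

7.83


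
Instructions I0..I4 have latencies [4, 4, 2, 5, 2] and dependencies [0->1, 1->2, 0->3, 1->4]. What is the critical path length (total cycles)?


Compute longest path through dependency graph: dist(Ik) = max over predecessors of dist + latency(Ik).
dist(I0) = latency 4 = 4
dist(I1) = dist(I0) + 4 = 4 + 4 = 8
dist(I2) = dist(I1) + 2 = 8 + 2 = 10
dist(I3) = dist(I0) + 5 = 4 + 5 = 9
dist(I4) = dist(I1) + 2 = 8 + 2 = 10
Critical path = max dist = 10

10


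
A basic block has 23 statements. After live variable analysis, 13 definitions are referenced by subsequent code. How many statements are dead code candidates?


Dead code = total statements - live definitions
= 23 - 13 = 10

10


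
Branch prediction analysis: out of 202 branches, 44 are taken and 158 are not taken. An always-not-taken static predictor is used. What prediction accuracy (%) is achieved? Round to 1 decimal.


Predictor: always-not-taken
Correct predictions = 158
Accuracy = 158 / 202 * 100 = 78.2%

78.2


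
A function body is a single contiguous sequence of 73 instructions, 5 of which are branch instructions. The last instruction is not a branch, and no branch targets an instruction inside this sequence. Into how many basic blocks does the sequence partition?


With no in-sequence branch targets, the leaders are the first instruction plus the instruction after each branch.
Number of basic blocks = branches + 1
= 5 + 1 = 6

6


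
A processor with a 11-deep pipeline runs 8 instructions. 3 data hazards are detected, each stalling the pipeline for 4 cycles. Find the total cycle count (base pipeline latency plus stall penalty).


Base cycles = 11 + 8 - 1 = 18
Total stalls = 3 * 4 = 12
Total = 18 + 12 = 30

30


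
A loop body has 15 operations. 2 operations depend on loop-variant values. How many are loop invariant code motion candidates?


Invariant candidates = total - loop-dependent
= 15 - 2 = 13

13


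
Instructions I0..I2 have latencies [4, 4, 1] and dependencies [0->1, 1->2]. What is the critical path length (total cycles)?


Compute longest path through dependency graph: dist(Ik) = max over predecessors of dist + latency(Ik).
dist(I0) = latency 4 = 4
dist(I1) = dist(I0) + 4 = 4 + 4 = 8
dist(I2) = dist(I1) + 1 = 8 + 1 = 9
Critical path = max dist = 9

9


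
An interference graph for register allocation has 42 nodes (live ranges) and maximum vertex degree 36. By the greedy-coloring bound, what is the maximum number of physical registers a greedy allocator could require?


Greedy coloring never needs more than (max_degree + 1) colors: when coloring a vertex, at most max_degree neighbors are already colored.
Upper bound = 36 + 1 = 37

37


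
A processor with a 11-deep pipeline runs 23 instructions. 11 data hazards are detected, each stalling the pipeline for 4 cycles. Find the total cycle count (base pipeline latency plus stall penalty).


Base cycles = 11 + 23 - 1 = 33
Total stalls = 11 * 4 = 44
Total = 33 + 44 = 77

77


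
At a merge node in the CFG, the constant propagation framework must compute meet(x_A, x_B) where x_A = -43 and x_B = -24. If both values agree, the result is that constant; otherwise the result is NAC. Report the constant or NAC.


Meet operation: if both paths give the same constant, result is that constant; if they differ, result is NAC (not-a-constant).
Path A: -43, Path B: -24 -> differ
Result: not-a-constant -> NAC

NAC


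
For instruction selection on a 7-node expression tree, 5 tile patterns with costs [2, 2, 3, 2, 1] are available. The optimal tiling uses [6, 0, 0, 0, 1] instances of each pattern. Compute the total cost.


Total cost = sum(count_i * cost_i)
= 6*2 + 0*2 + 0*3 + 0*2 + 1*1
= 13

13


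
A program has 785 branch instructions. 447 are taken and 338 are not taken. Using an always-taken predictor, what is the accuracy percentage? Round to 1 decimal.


Predictor: always-taken
Correct predictions = 447
Accuracy = 447 / 785 * 100 = 56.9%

56.9


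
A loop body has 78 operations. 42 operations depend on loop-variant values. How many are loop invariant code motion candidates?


Invariant candidates = total - loop-dependent
= 78 - 42 = 36

36


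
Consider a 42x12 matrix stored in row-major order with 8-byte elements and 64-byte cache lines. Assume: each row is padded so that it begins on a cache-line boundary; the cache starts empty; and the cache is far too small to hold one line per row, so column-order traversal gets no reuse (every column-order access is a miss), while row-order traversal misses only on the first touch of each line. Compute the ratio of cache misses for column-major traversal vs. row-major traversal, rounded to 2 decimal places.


Each row occupies 12 * 8 = 96 bytes and starts on a line boundary, so it spans ceil(96 / 64) = 2 cache lines.
Row-major traversal misses (one per line touched): 42 * ceil(12 * 8 / 64) = 84
Column-major traversal misses (no reuse, every access misses): 42 * 12 = 504
Ratio = 504 / 84 = 6.0

6.0


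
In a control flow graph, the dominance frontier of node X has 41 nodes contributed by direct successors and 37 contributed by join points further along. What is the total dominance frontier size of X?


DF(X) = direct successor contributions + join point contributions
= 41 + 37 = 78

78


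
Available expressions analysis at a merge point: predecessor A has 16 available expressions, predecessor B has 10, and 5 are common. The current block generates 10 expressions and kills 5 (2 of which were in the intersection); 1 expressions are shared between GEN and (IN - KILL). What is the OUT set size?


IN = intersection of predecessors = 5
IN - KILL = 5 - 2 = 3
|OUT| = |GEN| + |IN - KILL| - |GEN ∩ (IN - KILL)| = 10 + 3 - 1 = 12

12


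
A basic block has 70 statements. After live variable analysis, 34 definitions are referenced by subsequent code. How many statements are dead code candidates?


Dead code = total statements - live definitions
= 70 - 34 = 36

36


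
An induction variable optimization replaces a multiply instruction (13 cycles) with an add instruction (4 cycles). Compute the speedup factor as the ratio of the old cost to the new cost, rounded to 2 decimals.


Ratio = mult_cost / add_cost = 13 / 4 = 3.25

3.25


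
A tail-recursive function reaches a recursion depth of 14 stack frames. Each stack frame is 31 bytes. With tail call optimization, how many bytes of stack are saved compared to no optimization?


Without TCO: 14 * 31 = 434 bytes
With TCO: reuse 1 frame = 31 bytes
Savings = 434 - 31 = 403

403


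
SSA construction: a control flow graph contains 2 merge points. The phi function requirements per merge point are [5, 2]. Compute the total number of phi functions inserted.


Total phi functions = sum of phi functions at each join node
= 5 + 2 = 7

7


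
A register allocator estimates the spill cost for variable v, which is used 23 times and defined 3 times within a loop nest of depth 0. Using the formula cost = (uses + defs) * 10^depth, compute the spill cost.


uses + defs = 23 + 3 = 26
10^0 = 1
Spill cost = 26 * 1 = 26

26


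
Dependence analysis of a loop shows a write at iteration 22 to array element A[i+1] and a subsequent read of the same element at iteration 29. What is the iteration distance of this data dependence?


Distance = read iteration - write iteration
= 29 - 22 = 7

7


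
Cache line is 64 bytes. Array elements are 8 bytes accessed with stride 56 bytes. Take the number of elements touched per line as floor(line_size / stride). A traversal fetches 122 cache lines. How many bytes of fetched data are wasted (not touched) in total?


Elements per line = floor(64 / 56) = 1
Bytes used per line = 1 * 8 = 8
Wasted per line = 64 - 8 = 56
Total wasted = 56 * 122 = 6832

6832


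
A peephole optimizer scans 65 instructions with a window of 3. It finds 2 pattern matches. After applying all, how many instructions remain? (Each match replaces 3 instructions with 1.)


Each match removes 2 instructions.
Total removed = 2 * 2 = 4
Remaining = 65 - 4 = 61

61


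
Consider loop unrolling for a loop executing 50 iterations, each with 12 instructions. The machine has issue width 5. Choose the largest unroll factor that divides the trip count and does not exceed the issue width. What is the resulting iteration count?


Largest divisor of 50 <= 5 is 5
New iterations = 50 / 5 = 10

10


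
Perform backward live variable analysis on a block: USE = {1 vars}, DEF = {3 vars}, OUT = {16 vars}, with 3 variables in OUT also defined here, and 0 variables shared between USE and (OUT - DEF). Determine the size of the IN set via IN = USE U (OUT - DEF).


OUT - DEF: 16 - 3 = 13
|IN| = |USE| + |OUT - DEF| - |USE ∩ (OUT - DEF)| = 1 + 13 - 0 = 14

14


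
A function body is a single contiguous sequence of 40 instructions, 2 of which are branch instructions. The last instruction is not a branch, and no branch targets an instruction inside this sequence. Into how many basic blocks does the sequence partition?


With no in-sequence branch targets, the leaders are the first instruction plus the instruction after each branch.
Number of basic blocks = branches + 1
= 2 + 1 = 3

3


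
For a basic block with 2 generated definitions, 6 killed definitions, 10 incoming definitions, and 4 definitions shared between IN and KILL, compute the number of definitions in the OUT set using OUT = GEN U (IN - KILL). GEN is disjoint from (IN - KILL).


IN - KILL: 10 - 4 = 6 surviving definitions
OUT = GEN + surviving = 2 + 6 = 8

8


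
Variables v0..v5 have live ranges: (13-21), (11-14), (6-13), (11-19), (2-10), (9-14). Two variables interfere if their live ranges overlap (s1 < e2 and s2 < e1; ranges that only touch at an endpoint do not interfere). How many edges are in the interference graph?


Check all pairs for overlapping intervals.
Two intervals (s1,e1) and (s2,e2) overlap if s1 < e2 and s2 < e1.
v0 (13-21) vs v1..v5: overlaps v1, v3, v5 -> 3
v1 (11-14) vs v2..v5: overlaps v2, v3, v5 -> 3
v2 (6-13) vs v3..v5: overlaps v3, v4, v5 -> 3
v3 (11-19) vs v4..v5: overlaps v5 -> 1
v4 (2-10) vs v5: overlaps v5 -> 1
Total overlapping pairs = 3 + 3 + 3 + 1 + 1 = 11

11


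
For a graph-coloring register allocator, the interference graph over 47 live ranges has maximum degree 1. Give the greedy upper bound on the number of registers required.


Greedy coloring never needs more than (max_degree + 1) colors: when coloring a vertex, at most max_degree neighbors are already colored.
Upper bound = 1 + 1 = 2

2


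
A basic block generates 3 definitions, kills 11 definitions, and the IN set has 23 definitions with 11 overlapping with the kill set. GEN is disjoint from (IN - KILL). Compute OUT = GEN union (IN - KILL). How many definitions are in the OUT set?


IN - KILL: 23 - 11 = 12 surviving definitions
OUT = GEN + surviving = 3 + 12 = 15

15


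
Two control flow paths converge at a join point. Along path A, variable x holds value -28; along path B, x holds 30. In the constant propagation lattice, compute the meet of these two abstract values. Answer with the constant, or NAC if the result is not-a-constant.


Meet operation: if both paths give the same constant, result is that constant; if they differ, result is NAC (not-a-constant).
Path A: -28, Path B: 30 -> differ
Result: not-a-constant -> NAC

NAC


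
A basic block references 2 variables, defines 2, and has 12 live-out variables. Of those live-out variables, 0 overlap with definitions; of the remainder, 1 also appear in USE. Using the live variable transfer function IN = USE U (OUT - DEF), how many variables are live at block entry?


OUT - DEF: 12 - 0 = 12
|IN| = |USE| + |OUT - DEF| - |USE ∩ (OUT - DEF)| = 2 + 12 - 1 = 13

13


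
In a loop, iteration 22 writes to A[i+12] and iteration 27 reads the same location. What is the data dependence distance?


Distance = read iteration - write iteration
= 27 - 22 = 5

5


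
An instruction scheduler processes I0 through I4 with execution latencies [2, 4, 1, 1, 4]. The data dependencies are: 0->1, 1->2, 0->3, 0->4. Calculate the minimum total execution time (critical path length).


Compute longest path through dependency graph: dist(Ik) = max over predecessors of dist + latency(Ik).
dist(I0) = latency 2 = 2
dist(I1) = dist(I0) + 4 = 2 + 4 = 6
dist(I2) = dist(I1) + 1 = 6 + 1 = 7
dist(I3) = dist(I0) + 1 = 2 + 1 = 3
dist(I4) = dist(I0) + 4 = 2 + 4 = 6
Critical path = max dist = 7

7


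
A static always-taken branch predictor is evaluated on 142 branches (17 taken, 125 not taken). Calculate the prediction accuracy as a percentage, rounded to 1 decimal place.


Predictor: always-taken
Correct predictions = 17
Accuracy = 17 / 142 * 100 = 12.0%

12.0


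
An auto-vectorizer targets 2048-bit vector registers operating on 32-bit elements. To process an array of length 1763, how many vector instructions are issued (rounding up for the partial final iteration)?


Width = 2048 / 32 = 64 elements per vector op
Iterations = ceil(1763 / 64) = 28

28


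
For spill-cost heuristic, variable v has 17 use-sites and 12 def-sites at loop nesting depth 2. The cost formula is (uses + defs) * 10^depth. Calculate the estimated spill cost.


uses + defs = 17 + 12 = 29
10^2 = 100
Spill cost = 29 * 100 = 2900

2900


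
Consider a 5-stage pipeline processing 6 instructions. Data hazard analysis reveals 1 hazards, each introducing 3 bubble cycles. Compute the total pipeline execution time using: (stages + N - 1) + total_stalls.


Base cycles = 5 + 6 - 1 = 10
Total stalls = 1 * 3 = 3
Total = 10 + 3 = 13

13


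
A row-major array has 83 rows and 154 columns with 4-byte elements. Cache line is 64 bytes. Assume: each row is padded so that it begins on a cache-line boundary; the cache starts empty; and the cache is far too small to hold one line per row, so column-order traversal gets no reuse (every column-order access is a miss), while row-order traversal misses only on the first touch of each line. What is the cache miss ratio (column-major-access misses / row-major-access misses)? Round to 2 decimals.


Each row occupies 154 * 4 = 616 bytes and starts on a line boundary, so it spans ceil(616 / 64) = 10 cache lines.
Row-major traversal misses (one per line touched): 83 * ceil(154 * 4 / 64) = 830
Column-major traversal misses (no reuse, every access misses): 83 * 154 = 12782
Ratio = 12782 / 830 = 15.4

15.4


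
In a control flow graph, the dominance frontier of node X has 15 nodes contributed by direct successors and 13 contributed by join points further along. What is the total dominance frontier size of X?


DF(X) = direct successor contributions + join point contributions
= 15 + 13 = 28

28


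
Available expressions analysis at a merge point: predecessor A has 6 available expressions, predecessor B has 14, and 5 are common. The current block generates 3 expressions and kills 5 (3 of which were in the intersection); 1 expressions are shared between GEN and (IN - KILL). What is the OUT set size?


IN = intersection of predecessors = 5
IN - KILL = 5 - 3 = 2
|OUT| = |GEN| + |IN - KILL| - |GEN ∩ (IN - KILL)| = 3 + 2 - 1 = 4

4


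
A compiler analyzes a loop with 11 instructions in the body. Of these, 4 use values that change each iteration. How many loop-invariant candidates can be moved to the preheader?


Invariant candidates = total - loop-dependent
= 11 - 4 = 7

7


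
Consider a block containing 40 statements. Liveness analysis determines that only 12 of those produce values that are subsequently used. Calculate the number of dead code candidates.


Dead code = total statements - live definitions
= 40 - 12 = 28

28


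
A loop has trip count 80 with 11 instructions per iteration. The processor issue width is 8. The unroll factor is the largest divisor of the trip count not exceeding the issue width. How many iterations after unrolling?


Largest divisor of 80 <= 8 is 8
New iterations = 80 / 8 = 10

10


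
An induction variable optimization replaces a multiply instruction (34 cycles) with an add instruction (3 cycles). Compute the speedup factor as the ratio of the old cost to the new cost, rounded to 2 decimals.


Ratio = mult_cost / add_cost = 34 / 3 = 11.33

11.33


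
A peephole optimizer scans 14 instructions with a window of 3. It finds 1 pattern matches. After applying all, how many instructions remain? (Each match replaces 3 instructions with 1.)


Each match removes 2 instructions.
Total removed = 1 * 2 = 2
Remaining = 14 - 2 = 12

12


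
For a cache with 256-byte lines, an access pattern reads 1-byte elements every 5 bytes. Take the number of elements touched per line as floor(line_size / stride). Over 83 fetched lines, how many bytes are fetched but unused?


Elements per line = floor(256 / 5) = 51
Bytes used per line = 51 * 1 = 51
Wasted per line = 256 - 51 = 205
Total wasted = 205 * 83 = 17015

17015


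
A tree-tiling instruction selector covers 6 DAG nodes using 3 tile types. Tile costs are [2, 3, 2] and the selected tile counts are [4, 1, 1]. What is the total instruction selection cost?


Total cost = sum(count_i * cost_i)
= 4*2 + 1*3 + 1*2
= 13

13


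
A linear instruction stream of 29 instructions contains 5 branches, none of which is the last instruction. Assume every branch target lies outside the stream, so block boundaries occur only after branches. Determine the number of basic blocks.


With no in-sequence branch targets, the leaders are the first instruction plus the instruction after each branch.
Number of basic blocks = branches + 1
= 5 + 1 = 6

6


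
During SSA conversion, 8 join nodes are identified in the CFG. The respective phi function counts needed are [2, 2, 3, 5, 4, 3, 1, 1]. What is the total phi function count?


Total phi functions = sum of phi functions at each join node
= 2 + 2 + 3 + 5 + 4 + 3 + 1 + 1 = 21

21


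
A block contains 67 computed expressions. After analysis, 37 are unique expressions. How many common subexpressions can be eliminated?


CSE count = total expressions - unique expressions
= 67 - 37 = 30

30


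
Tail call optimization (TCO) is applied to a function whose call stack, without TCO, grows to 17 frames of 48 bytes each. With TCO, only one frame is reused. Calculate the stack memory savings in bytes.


Without TCO: 17 * 48 = 816 bytes
With TCO: reuse 1 frame = 48 bytes
Savings = 816 - 48 = 768

768


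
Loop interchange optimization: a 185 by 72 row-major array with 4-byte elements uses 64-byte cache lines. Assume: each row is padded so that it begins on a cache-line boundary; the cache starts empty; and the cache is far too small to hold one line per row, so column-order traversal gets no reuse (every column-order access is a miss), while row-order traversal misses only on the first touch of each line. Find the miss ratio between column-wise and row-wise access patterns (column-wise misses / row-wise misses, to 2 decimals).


Each row occupies 72 * 4 = 288 bytes and starts on a line boundary, so it spans ceil(288 / 64) = 5 cache lines.
Row-major traversal misses (one per line touched): 185 * ceil(72 * 4 / 64) = 925
Column-major traversal misses (no reuse, every access misses): 185 * 72 = 13320
Ratio = 13320 / 925 = 14.4

14.4


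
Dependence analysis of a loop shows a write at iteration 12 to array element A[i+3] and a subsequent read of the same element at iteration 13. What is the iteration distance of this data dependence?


Distance = read iteration - write iteration
= 13 - 12 = 1

1


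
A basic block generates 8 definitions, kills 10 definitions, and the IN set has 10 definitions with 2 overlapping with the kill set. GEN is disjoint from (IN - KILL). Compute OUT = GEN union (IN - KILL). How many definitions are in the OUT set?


IN - KILL: 10 - 2 = 8 surviving definitions
OUT = GEN + surviving = 8 + 8 = 16

16


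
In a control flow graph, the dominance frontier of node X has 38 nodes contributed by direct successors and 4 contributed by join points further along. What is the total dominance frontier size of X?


DF(X) = direct successor contributions + join point contributions
= 38 + 4 = 42

42


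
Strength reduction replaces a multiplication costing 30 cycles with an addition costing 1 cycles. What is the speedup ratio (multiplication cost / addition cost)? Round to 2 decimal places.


Ratio = mult_cost / add_cost = 30 / 1 = 30.0

30.0


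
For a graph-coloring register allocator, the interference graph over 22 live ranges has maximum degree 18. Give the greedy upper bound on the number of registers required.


Greedy coloring never needs more than (max_degree + 1) colors: when coloring a vertex, at most max_degree neighbors are already colored.
Upper bound = 18 + 1 = 19

19


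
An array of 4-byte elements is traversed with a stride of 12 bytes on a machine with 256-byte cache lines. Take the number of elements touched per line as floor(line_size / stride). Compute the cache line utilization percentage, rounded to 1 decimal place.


Elements per cache line = floor(256 / 12) = 21
Bytes used = 21 * 4 = 84
Utilization = 84 / 256 * 100 = 32.8%

32.8


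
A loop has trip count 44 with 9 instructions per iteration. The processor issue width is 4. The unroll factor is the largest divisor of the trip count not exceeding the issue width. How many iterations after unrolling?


Largest divisor of 44 <= 4 is 4
New iterations = 44 / 4 = 11

11


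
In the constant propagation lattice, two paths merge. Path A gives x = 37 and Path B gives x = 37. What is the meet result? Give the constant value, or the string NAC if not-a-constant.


Meet operation: if both paths give the same constant, result is that constant; if they differ, result is NAC (not-a-constant).
Path A: 37, Path B: 37 -> equal
Result: constant -> 37

37


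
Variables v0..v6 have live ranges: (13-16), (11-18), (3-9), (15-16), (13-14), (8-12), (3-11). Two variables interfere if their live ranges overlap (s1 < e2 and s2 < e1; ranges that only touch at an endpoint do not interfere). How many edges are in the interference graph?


Check all pairs for overlapping intervals.
Two intervals (s1,e1) and (s2,e2) overlap if s1 < e2 and s2 < e1.
v0 (13-16) vs v1..v6: overlaps v1, v3, v4 -> 3
v1 (11-18) vs v2..v6: overlaps v3, v4, v5 -> 3
v2 (3-9) vs v3..v6: overlaps v5, v6 -> 2
v3 (15-16) vs v4..v6: overlaps none -> 0
v4 (13-14) vs v5..v6: overlaps none -> 0
v5 (8-12) vs v6: overlaps v6 -> 1
Total overlapping pairs = 3 + 3 + 2 + 0 + 0 + 1 = 9

9
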